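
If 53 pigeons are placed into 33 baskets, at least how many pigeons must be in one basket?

By the pigeonhole principle: ceiling(53/33).

Final answer: 2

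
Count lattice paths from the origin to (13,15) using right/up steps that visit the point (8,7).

Paths (0,0)->(8,7): C(15,7) = 6435.
Paths (8,7)->(13,15): C(13,8) = 1287.
By multiplication principle: 6435 x 1287.

Final answer: 8281845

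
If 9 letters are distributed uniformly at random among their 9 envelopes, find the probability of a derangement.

D(n) = (n-1)(D(n-1) + D(n-2)), D(0)=1, D(1)=0.
Building up: D(2)=1, D(3)=2, D(4)=9, D(5)=44, D(6)=265, D(7)=1854, D(8)=14833, D(9)=133496.
Total arrangements: 9! = 362880.
Probability = D(9)/9! = 16687/45360.

Final answer: D(9)/9! = 133496/362880 = 0.367879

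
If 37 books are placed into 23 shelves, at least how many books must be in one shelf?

By the pigeonhole principle: ceiling(37/23).

Final answer: 2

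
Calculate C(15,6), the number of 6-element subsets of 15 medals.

C(15,6) = 15!/(6! x 9!).

Final answer: \binom{15}{6} = 5005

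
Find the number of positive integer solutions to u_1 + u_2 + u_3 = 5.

Substitute u'_i = u_i - 1 (so u'_i >= 0). Then sum u'_i = 5 - 3 = 2.
Stars and bars: C(2+3-1, 3-1) = C(4,2).

Final answer: C(4,2) = 6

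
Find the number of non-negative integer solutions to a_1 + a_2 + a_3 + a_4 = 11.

Stars and bars with 11 stars and 3 bars:
C(11+4-1, 4-1) = C(14,3).

Final answer: C(14,3) = 364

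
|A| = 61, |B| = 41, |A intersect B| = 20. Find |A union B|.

|A union B| = |A| + |B| - |A intersect B| = 61 + 41 - 20.

Final answer: 82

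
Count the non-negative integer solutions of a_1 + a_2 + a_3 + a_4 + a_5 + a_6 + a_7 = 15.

Stars and bars with 15 stars and 6 bars:
C(15+7-1, 7-1) = C(21,6).

Final answer: C(21,6) = 54264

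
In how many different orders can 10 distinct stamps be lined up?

The number of ways to arrange 10 distinct objects is 10!.

Final answer: 10! = 3628800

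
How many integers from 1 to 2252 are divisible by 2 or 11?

Multiples of 2: 1126. Multiples of 11: 204. Of both (lcm=22): 102.
By inclusion-exclusion: 1126 + 204 - 102.

Final answer: 1228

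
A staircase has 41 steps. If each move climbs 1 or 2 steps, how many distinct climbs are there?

Let f(n) count the ways. The last step is size 1 or 2, so f(n) = f(n-1) + f(n-2) with f(1)=1, f(2)=2.
Building up term by term: f(1)=1, f(2)=2, f(3)=3, f(4)=5, f(5)=8, f(6)=13, f(7)=21, f(8)=34, f(9)=55, f(10)=89, f(11)=144, f(12)=233, f(13)=377, f(14)=610, f(15)=987, f(16)=1597, f(17)=2584, f(18)=4181, f(19)=6765, f(20)=10946, f(21)=17711, f(22)=28657, f(23)=46368, f(24)=75025, f(25)=121393, f(26)=196418, f(27)=317811, f(28)=514229, f(29)=832040, f(30)=1346269, f(31)=2178309, f(32)=3524578, f(33)=5702887, f(34)=9227465, f(35)=14930352, f(36)=24157817, f(37)=39088169, f(38)=63245986, f(39)=102334155, f(40)=165580141, f(41)=267914296.

Final answer: 267914296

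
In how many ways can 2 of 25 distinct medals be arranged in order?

P(25,2) = 25!/(25-2)! = 25!/23!.

Final answer: P(25,2) = 600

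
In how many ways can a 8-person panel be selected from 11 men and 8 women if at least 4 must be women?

Sum over valid woman counts:
C(8,4)C(11,4) = 23100
C(8,5)C(11,3) = 9240
C(8,6)C(11,2) = 1540
C(8,7)C(11,1) = 88
C(8,8)C(11,0) = 1
Total: 23100 + 9240 + 1540 + 88 + 1.

Final answer: 33969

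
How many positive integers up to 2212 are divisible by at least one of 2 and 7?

Multiples of 2: 1106. Multiples of 7: 316. Of both (lcm=14): 158.
By inclusion-exclusion: 1106 + 316 - 158.

Final answer: 1264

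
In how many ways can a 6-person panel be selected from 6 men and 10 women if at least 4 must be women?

Sum over valid woman counts:
C(10,4)C(6,2) = 3150
C(10,5)C(6,1) = 1512
C(10,6)C(6,0) = 210
Total: 3150 + 1512 + 210.

Final answer: 4872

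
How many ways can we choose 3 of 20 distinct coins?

C(20,3) = 20!/(3! x (20-3)!).

Final answer: C(20,3) = 1140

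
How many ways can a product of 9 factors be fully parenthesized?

This is a standard Catalan-number count: the answer is C_n. Here n = 9 - 1 = 8.
C_n = (2n)!/(n!(n+1)!), so C_{8} = 16!/(8! x 9!) = C(16,8)/9 = 12870/9.

Final answer: C_{8} = 1430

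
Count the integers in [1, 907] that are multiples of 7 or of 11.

Multiples of 7: 129. Multiples of 11: 82. Of both (lcm=77): 11.
By inclusion-exclusion: 129 + 82 - 11.

Final answer: 200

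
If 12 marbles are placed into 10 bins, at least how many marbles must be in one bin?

By the pigeonhole principle: ceiling(12/10).

Final answer: 2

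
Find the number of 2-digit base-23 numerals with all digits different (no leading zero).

The leading digit has 22 choices (anything but zero); the next has 22 (anything but the first), then 21, and so on, one fewer each time.
Total: 22 x 22.

Final answer: 484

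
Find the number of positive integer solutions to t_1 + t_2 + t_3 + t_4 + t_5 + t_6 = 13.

Substitute t'_i = t_i - 1 (so t'_i >= 0). Then sum t'_i = 13 - 6 = 7.
Stars and bars: C(7+6-1, 6-1) = C(12,5).

Final answer: C(12,5) = 792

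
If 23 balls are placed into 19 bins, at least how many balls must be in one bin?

By the pigeonhole principle: ceiling(23/19).

Final answer: 2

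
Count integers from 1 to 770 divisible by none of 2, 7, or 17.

|div by 2|=385, |div by 7|=110, |div by 17|=45.
|div by 2&7|=55, |div by 2&17|=22, |div by 7&17|=6, |div by all|=3.
By inclusion-exclusion, divisible by at least one: 385+110+45-55-22-6+3 = 460.
Not divisible by any: 770 - 460.

Final answer: 310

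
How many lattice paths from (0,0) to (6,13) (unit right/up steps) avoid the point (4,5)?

Total paths to (6,13): C(19,13) = 27132.
Paths through (4,5): C(9,5) x C(10,8) = 5670.
Avoiding (4,5): 27132 - 5670.

Final answer: 21462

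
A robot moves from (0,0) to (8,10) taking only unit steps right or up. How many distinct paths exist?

Each path has 8 right steps and 10 up steps in some order (18 steps total).
Choose which 10 of the 18 steps are up: C(18,10).

Final answer: C(18,10) = 43758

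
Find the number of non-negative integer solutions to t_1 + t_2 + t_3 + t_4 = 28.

Stars and bars with 28 stars and 3 bars:
C(28+4-1, 4-1) = C(31,3).

Final answer: C(31,3) = 4495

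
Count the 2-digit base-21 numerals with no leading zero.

Leading digit: 20 options (nonzero). Other 1 digit(s): 21 options each.
Total: 20 x 21^1.

Final answer: 420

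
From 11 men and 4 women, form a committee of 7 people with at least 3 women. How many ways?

Sum over valid woman counts:
C(4,3)C(11,4) = 1320
C(4,4)C(11,3) = 165
Total: 1320 + 165.

Final answer: 1485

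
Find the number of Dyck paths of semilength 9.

Total monotonic paths to (9,9): C(18,9) = 48620.
Paths that cross above y=x (reflection bijection): C(18,10) = 43758.
Valid Dyck paths: 48620 - 43758.
(This is the Catalan number C_{9}.)

Final answer: C_{9} = 4862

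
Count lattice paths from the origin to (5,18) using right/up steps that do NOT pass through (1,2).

Total paths to (5,18): C(23,18) = 33649.
Paths through (1,2): C(3,2) x C(20,16) = 14535.
Avoiding (1,2): 33649 - 14535.

Final answer: 19114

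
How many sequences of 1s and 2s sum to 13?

Let f(n) count the ways. The last step is size 1 or 2, so f(n) = f(n-1) + f(n-2) with f(1)=1, f(2)=2.
Iterating the recurrence: f(1)=1, f(2)=2, f(3)=3, f(4)=5, f(5)=8, f(6)=13, f(7)=21, f(8)=34, f(9)=55, f(10)=89, f(11)=144, f(12)=233, f(13)=377.

Final answer: 377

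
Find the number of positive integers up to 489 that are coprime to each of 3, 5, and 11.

|div by 3|=163, |div by 5|=97, |div by 11|=44.
|div by 3&5|=32, |div by 3&11|=14, |div by 5&11|=8, |div by all|=2.
By inclusion-exclusion, divisible by at least one: 163+97+44-32-14-8+2 = 252.
Not divisible by any: 489 - 252.

Final answer: 237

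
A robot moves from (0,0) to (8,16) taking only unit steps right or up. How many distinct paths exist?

Each path has 8 right steps and 16 up steps in some order (24 steps total).
Choose which 16 of the 24 steps are up: C(24,16).

Final answer: C(24,16) = 735471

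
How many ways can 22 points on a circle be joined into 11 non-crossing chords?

The structures are counted by the Catalan number C_n. Here n = 22/2 = 11.
Using C_0 = 1 and C_(k+1) = C_k x 2(2k+1)/(k+2), build up term by term: C_1=1, C_2=2, C_3=5, C_4=14, C_5=42, C_6=132, C_7=429, C_8=1430, C_9=4862, C_10=16796, C_11=58786.

Final answer: C_{11} = 58786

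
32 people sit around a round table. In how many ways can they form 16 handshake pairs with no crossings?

The structures are counted by the Catalan number C_n. Here n = 32/2 = 16.
C_n = (2n)!/(n!(n+1)!), so C_{16} = 32!/(16! x 17!) = C(32,16)/17 = 601080390/17.

Final answer: C_{16} = 35357670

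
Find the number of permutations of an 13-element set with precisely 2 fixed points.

Choose which 2 elements are fixed: C(13,2) = 78.
Derange the remaining 11 using D(j) = (j-1)(D(j-1) + D(j-2)), D(0)=1, D(1)=0: D(2)=1, D(3)=2, D(4)=9, D(5)=44, D(6)=265, D(7)=1854, D(8)=14833, D(9)=133496, D(10)=1334961, D(11)=14684570.
Total: 78 x 14684570.

Final answer: C(13,2) D(11) = 1145396460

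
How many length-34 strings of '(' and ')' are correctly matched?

This is counted by the nth Catalan number C_n. Here n = 17 (pairs).
C_n = (2n)!/(n!(n+1)!), so C_{17} = 34!/(17! x 18!) = C(34,17)/18 = 2333606220/18.

Final answer: C_{17} = 129644790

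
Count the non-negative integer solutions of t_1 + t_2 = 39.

Stars and bars with 39 stars and 1 bars:
C(39+2-1, 2-1) = C(40,1).

Final answer: C(40,1) = 40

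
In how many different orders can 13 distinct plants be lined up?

The number of ways to arrange 13 distinct objects is 13!.

Final answer: 13! = 6227020800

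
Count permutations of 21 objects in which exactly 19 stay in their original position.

Choose which 19 elements are fixed: C(21,19) = 210.
Derange the remaining 2 using D(j) = (j-1)(D(j-1) + D(j-2)), D(0)=1, D(1)=0: D(2)=1.
Total: 210 x 1.

Final answer: C(21,19) D(2) = 210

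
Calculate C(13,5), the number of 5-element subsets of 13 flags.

C(13,5) = 13!/(5! x (13-5)!).

Final answer: C(13,5) = 1287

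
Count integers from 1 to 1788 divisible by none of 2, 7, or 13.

|div by 2|=894, |div by 7|=255, |div by 13|=137.
|div by 2&7|=127, |div by 2&13|=68, |div by 7&13|=19, |div by all|=9.
By inclusion-exclusion, divisible by at least one: 894+255+137-127-68-19+9 = 1081.
Not divisible by any: 1788 - 1081.

Final answer: 707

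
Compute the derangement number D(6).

Use the recurrence D(n) = (n-1)(D(n-1) + D(n-2)) with D(0)=1, D(1)=0.
D(2) = 1 x (0 + 1) = 1
D(3) = 2 x (1 + 0) = 2
D(4) = 3 x (2 + 1) = 9
D(5) = 4 x (9 + 2) = 44
D(6) = 5 x (D(5) + D(4)) = 5 x (44 + 9)

Final answer: D(6) = 265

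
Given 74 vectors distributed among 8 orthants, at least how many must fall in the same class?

By pigeonhole with 74 objects and 8 categories: ceiling(74/8).

Final answer: 10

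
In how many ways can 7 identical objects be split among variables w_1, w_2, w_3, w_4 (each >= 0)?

Stars and bars with 7 stars and 3 bars:
C(7+4-1, 4-1) = C(10,3).

Final answer: C(10,3) = 120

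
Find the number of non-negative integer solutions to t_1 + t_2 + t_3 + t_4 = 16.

Stars and bars with 16 stars and 3 bars:
C(16+4-1, 4-1) = C(19,3).

Final answer: C(19,3) = 969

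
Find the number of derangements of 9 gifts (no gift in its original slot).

Derangements satisfy D(n) = (n-1)(D(n-1) + D(n-2)), starting from D(0)=1, D(1)=0.
D(2) = 1 x (0 + 1) = 1
D(3) = 2 x (1 + 0) = 2
D(4) = 3 x (2 + 1) = 9
D(5) = 4 x (9 + 2) = 44
D(6) = 5 x (44 + 9) = 265
D(7) = 6 x (265 + 44) = 1854
D(8) = 7 x (1854 + 265) = 14833
D(9) = 8 x (D(8) + D(7)) = 8 x (14833 + 1854)

Final answer: D(9) = 133496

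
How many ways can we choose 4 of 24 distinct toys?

C(24,4) = 24!/(4! x (24-4)!).

Final answer: C(24,4) = 10626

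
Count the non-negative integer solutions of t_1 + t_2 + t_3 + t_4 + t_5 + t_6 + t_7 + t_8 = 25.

Stars and bars with 25 stars and 7 bars:
C(25+8-1, 8-1) = C(32,7).

Final answer: C(32,7) = 3365856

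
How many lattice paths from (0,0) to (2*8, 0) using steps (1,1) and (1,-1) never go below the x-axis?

Total monotonic paths to (8,8): C(16,8) = 12870.
By the reflection principle, paths that go above the diagonal number C(16,9) = 11440.
Valid Dyck paths: 12870 - 11440.
(This is the Catalan number C_{8}.)

Final answer: C_{8} = 1430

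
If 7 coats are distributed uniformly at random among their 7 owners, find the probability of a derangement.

Derangements satisfy D(n) = (n-1)(D(n-1) + D(n-2)), starting from D(0)=1, D(1)=0.
Building up: D(2)=1, D(3)=2, D(4)=9, D(5)=44, D(6)=265, D(7)=1854.
Total arrangements: 7! = 5040.
Probability = D(7)/7! = 103/280.

Final answer: D(7)/7! = 1854/5040 = 0.367857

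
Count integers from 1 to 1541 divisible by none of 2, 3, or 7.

|div by 2|=770, |div by 3|=513, |div by 7|=220.
|div by 2&3|=256, |div by 2&7|=110, |div by 3&7|=73, |div by all|=36.
By inclusion-exclusion, divisible by at least one: 770+513+220-256-110-73+36 = 1100.
Not divisible by any: 1541 - 1100.

Final answer: 441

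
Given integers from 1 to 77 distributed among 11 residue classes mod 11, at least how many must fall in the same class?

By pigeonhole with 77 objects and 11 categories: ceiling(77/11).

Final answer: 7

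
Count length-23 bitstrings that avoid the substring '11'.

Classify by the final bit: ...0 gives a(n-1) strings, ...01 gives a(n-2) strings. Thus a(n) = a(n-1) + a(n-2) with a(1)=2, a(2)=3.
Iterating the recurrence: a(1)=2, a(2)=3, a(3)=5, a(4)=8, a(5)=13, a(6)=21, a(7)=34, a(8)=55, a(9)=89, a(10)=144, a(11)=233, a(12)=377, a(13)=610, a(14)=987, a(15)=1597, a(16)=2584, a(17)=4181, a(18)=6765, a(19)=10946, a(20)=17711, a(21)=28657, a(22)=46368, a(23)=75025.

Final answer: 75025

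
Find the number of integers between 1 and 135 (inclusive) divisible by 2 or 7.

Multiples of 2: 67. Multiples of 7: 19. Of both (lcm=14): 9.
By inclusion-exclusion: 67 + 19 - 9.

Final answer: 77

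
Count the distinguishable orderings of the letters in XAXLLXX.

Letters (A:1, L:2, X:4). Total letters: 7.
Permutations = 7!/(4! x 2!).

Final answer: 105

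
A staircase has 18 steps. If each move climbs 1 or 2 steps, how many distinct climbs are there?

Condition on the final move: it is a 1-step (f(n-1) ways to get there) or a 2-step (f(n-2) ways), so f(n) = f(n-1) + f(n-2), with f(1)=1, f(2)=2.
Iterating the recurrence: f(1)=1, f(2)=2, f(3)=3, f(4)=5, f(5)=8, f(6)=13, f(7)=21, f(8)=34, f(9)=55, f(10)=89, f(11)=144, f(12)=233, f(13)=377, f(14)=610, f(15)=987, f(16)=1597, f(17)=2584, f(18)=4181.

Final answer: 4181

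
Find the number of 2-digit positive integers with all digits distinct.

First digit: 9 (not 0). Second: 9 (not first). Third: 8, etc.
Total: 9 x 9.

Final answer: 81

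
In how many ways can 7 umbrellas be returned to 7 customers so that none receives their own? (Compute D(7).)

Use the recurrence D(n) = (n-1)(D(n-1) + D(n-2)) with D(0)=1, D(1)=0.
D(2) = 1 x (0 + 1) = 1
D(3) = 2 x (1 + 0) = 2
D(4) = 3 x (2 + 1) = 9
D(5) = 4 x (9 + 2) = 44
D(6) = 5 x (44 + 9) = 265
D(7) = 6 x (D(6) + D(5)) = 6 x (265 + 44)

Final answer: D(7) = 1854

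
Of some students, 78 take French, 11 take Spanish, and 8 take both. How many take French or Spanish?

|A union B| = |A| + |B| - |A intersect B| = 78 + 11 - 8.

Final answer: 81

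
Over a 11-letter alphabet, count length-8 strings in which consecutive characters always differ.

First character: 11 choices. Each subsequent: 10 choices (must differ from the previous one).
Total: 11 x 10^7.

Final answer: 11 x 10^{7} = 110000000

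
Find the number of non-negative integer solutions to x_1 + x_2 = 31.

Stars and bars with 31 stars and 1 bars:
C(31+2-1, 2-1) = C(32,1).

Final answer: C(32,1) = 32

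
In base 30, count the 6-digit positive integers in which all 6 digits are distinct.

First digit: 29 (nonzero). Second: 29 (not first). Third: 28, etc.
Total: 29 x 29 x 28 x 27 x 26 x 25.

Final answer: 413267400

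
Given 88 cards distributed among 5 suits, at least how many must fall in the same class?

By pigeonhole with 88 objects and 5 categories: ceiling(88/5).

Final answer: 18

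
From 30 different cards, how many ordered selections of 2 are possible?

P(30,2) = 30!/(30-2)! = 30!/28!.

Final answer: P(30,2) = 870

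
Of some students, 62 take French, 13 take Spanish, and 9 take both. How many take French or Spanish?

|A union B| = |A| + |B| - |A intersect B| = 62 + 13 - 9.

Final answer: 66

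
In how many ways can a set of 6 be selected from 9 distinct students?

C(9,6) = 9!/(6! x 3!).

Final answer: \binom{9}{6} = 84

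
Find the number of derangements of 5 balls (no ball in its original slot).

Derangements satisfy D(n) = (n-1)(D(n-1) + D(n-2)), starting from D(0)=1, D(1)=0.
D(2) = 1 x (0 + 1) = 1
D(3) = 2 x (1 + 0) = 2
D(4) = 3 x (2 + 1) = 9
D(5) = 4 x (D(4) + D(3)) = 4 x (9 + 2)

Final answer: D(5) = 44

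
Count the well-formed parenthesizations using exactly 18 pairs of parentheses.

The structures are counted by the Catalan number C_n. Here n = 18 (pairs).
C_n = (2n)!/(n!(n+1)!), so C_{18} = 36!/(18! x 19!) = C(36,18)/19 = 9075135300/19.

Final answer: C_{18} = 477638700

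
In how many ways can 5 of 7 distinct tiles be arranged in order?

P(7,5) = 7!/(7-5)! = 7!/2!.

Final answer: P(7,5) = 2520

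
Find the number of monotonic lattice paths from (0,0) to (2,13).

Each path has 2 right steps and 13 up steps in some order (15 steps total).
Choose which 13 of the 15 steps are up: C(15,13).

Final answer: C(15,13) = 105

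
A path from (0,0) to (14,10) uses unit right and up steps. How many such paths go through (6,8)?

Paths (0,0)->(6,8): C(14,8) = 3003.
Paths (6,8)->(14,10): C(10,2) = 45.
By multiplication principle: 3003 x 45.

Final answer: 135135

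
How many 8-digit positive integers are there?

These are the integers in [10^7, 10^8), so the count is 10^8 - 10^7 = 9 x 10^7.

Final answer: 90000000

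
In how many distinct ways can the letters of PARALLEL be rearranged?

Letters (A:2, E:1, L:3, P:1, R:1). Total letters: 8.
Permutations = 8!/(3! x 2!).

Final answer: 3360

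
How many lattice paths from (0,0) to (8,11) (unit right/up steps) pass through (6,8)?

Paths (0,0)->(6,8): C(14,8) = 3003.
Paths (6,8)->(8,11): C(5,3) = 10.
By multiplication principle: 3003 x 10.

Final answer: 30030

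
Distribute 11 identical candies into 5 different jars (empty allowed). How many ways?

Stars and bars: C(n+k-1, k-1) = C(15,4).

Final answer: C(15,4) = 1365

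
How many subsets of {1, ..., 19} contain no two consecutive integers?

Condition on whether n belongs to the subset: if not, any valid subset of {1, ..., n-1} works (a(n-1)); if so, n-1 is excluded and the rest is a valid subset of {1, ..., n-2} (a(n-2)). Hence a(n) = a(n-1) + a(n-2), a(1)=2, a(2)=3.
Building up term by term: a(1)=2, a(2)=3, a(3)=5, a(4)=8, a(5)=13, a(6)=21, a(7)=34, a(8)=55, a(9)=89, a(10)=144, a(11)=233, a(12)=377, a(13)=610, a(14)=987, a(15)=1597, a(16)=2584, a(17)=4181, a(18)=6765, a(19)=10946.

Final answer: 10946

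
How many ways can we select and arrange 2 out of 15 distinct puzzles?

P(15,2) = 15!/(15-2)! = 15!/13!.

Final answer: P(15,2) = 210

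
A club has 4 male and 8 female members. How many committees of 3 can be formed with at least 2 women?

Sum over valid woman counts:
C(8,2)C(4,1) = 112
C(8,3)C(4,0) = 56
Total: 112 + 56.

Final answer: 168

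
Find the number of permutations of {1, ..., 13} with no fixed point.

D(n) = (n-1)(D(n-1) + D(n-2)), D(0)=1, D(1)=0.
D(2) = 1 x (0 + 1) = 1
D(3) = 2 x (1 + 0) = 2
D(4) = 3 x (2 + 1) = 9
D(5) = 4 x (9 + 2) = 44
D(6) = 5 x (44 + 9) = 265
D(7) = 6 x (265 + 44) = 1854
D(8) = 7 x (1854 + 265) = 14833
D(9) = 8 x (14833 + 1854) = 133496
D(10) = 9 x (133496 + 14833) = 1334961
D(11) = 10 x (1334961 + 133496) = 14684570
D(12) = 11 x (14684570 + 1334961) = 176214841
D(13) = 12 x (D(12) + D(11)) = 12 x (176214841 + 14684570)

Final answer: D(13) = 2290792932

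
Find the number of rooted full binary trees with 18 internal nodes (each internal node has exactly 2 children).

The structures are counted by the Catalan number C_n. Here n = 18.
C_n = C(2n,n)/(n+1), so C_{18} = C(36,18)/19 = 9075135300/19.

Final answer: C_{18} = 477638700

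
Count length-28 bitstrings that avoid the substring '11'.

A valid string ends in 0 (append to any length-(n-1) valid string) or in 01 (append to any length-(n-2) valid string), so a(n) = a(n-1) + a(n-2) with a(1)=2, a(2)=3.
Building up term by term: a(1)=2, a(2)=3, a(3)=5, a(4)=8, a(5)=13, a(6)=21, a(7)=34, a(8)=55, a(9)=89, a(10)=144, a(11)=233, a(12)=377, a(13)=610, a(14)=987, a(15)=1597, a(16)=2584, a(17)=4181, a(18)=6765, a(19)=10946, a(20)=17711, a(21)=28657, a(22)=46368, a(23)=75025, a(24)=121393, a(25)=196418, a(26)=317811, a(27)=514229, a(28)=832040.

Final answer: 832040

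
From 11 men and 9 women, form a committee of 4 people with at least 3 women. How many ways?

Sum over valid woman counts:
C(9,3)C(11,1) = 924
C(9,4)C(11,0) = 126
Total: 924 + 126.

Final answer: 1050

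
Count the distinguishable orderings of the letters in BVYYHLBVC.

Letters (B:2, C:1, H:1, L:1, V:2, Y:2). Total letters: 9.
Permutations = 9!/(2! x 2! x 2!).

Final answer: 45360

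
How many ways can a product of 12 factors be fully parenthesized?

This is counted by the nth Catalan number C_n. Here n = 12 - 1 = 11.
Using C_0 = 1 and C_(k+1) = C_k x 2(2k+1)/(k+2), build up term by term: C_1=1, C_2=2, C_3=5, C_4=14, C_5=42, C_6=132, C_7=429, C_8=1430, C_9=4862, C_10=16796, C_11=58786.

Final answer: C_{11} = 58786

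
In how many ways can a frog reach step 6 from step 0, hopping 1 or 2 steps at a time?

Let f(n) count the ways. The last step is size 1 or 2, so f(n) = f(n-1) + f(n-2) with f(1)=1, f(2)=2.
Building up term by term: f(1)=1, f(2)=2, f(3)=3, f(4)=5, f(5)=8, f(6)=13.

Final answer: 13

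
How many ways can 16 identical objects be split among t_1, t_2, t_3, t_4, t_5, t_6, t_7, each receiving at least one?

Substitute t'_i = t_i - 1 (so t'_i >= 0). Then sum t'_i = 16 - 7 = 9.
Stars and bars: C(9+7-1, 7-1) = C(15,6).

Final answer: C(15,6) = 5005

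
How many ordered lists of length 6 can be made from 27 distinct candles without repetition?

P(27,6) = 27!/(27-6)! = 27!/21!.

Final answer: P(27,6) = 213127200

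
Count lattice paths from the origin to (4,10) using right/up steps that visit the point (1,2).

Paths (0,0)->(1,2): C(3,2) = 3.
Paths (1,2)->(4,10): C(11,8) = 165.
By multiplication principle: 3 x 165.

Final answer: 495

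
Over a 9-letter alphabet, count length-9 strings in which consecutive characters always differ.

Let g(n) count such strings. g(1) = 9, and each valid string of length n-1 extends in 8 ways (any symbol but the last), so g(n) = 8 g(n-1).
Total: g(9) = 9 x 8^8.

Final answer: 9 x 8^{8} = 150994944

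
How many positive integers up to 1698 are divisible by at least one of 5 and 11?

Multiples of 5: 339. Multiples of 11: 154. Of both (lcm=55): 30.
By inclusion-exclusion: 339 + 154 - 30.

Final answer: 463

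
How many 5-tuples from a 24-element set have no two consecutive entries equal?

First character: 24 choices. Each subsequent: 23 choices (must differ from the previous one).
Total: 24 x 23^4.

Final answer: 24 x 23^{4} = 6716184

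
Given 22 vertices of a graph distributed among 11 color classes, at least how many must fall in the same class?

By pigeonhole with 22 objects and 11 categories: ceiling(22/11).

Final answer: 2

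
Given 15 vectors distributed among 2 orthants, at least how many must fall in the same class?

By pigeonhole with 15 objects and 2 categories: ceiling(15/2).

Final answer: 8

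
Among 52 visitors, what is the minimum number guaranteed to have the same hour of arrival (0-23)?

There are 24 possible values for hour of arrival (0-23). With 52 visitors and 24 categories, by pigeonhole: ceiling(52/24).

Final answer: 3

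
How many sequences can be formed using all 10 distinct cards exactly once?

The number of ways to arrange 10 distinct objects is 10!.

Final answer: 10! = 3628800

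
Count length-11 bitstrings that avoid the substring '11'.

Classify by the final bit: ...0 gives a(n-1) strings, ...01 gives a(n-2) strings. Thus a(n) = a(n-1) + a(n-2) with a(1)=2, a(2)=3.
Building up term by term: a(1)=2, a(2)=3, a(3)=5, a(4)=8, a(5)=13, a(6)=21, a(7)=34, a(8)=55, a(9)=89, a(10)=144, a(11)=233.

Final answer: 233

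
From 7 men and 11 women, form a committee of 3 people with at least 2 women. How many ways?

Sum over valid woman counts:
C(11,2)C(7,1) = 385
C(11,3)C(7,0) = 165
Total: 385 + 165.

Final answer: 550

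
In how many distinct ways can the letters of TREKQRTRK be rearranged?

Letters (E:1, K:2, Q:1, R:3, T:2). Total letters: 9.
Permutations = 9!/(3! x 2! x 2!).

Final answer: 15120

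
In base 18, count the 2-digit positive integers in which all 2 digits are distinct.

The leading digit has 17 choices (anything but zero); the next has 17 (anything but the first), then 16, and so on, one fewer each time.
Total: 17 x 17.

Final answer: 289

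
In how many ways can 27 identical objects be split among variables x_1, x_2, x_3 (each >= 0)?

Stars and bars with 27 stars and 2 bars:
C(27+3-1, 3-1) = C(29,2).

Final answer: C(29,2) = 406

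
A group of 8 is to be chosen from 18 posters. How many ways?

C(18,8) = 18!/(8! x (18-8)!).

Final answer: C(18,8) = 43758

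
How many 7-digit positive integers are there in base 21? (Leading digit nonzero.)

These are the integers in [21^6, 21^7), so the count is 21^7 - 21^6 = 20 x 21^6.

Final answer: 1715322420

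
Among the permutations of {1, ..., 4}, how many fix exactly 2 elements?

Choose which 2 elements are fixed: C(4,2) = 6.
Derange the remaining 2 using D(j) = (j-1)(D(j-1) + D(j-2)), D(0)=1, D(1)=0: D(2)=1.
Total: 6 x 1.

Final answer: C(4,2) D(2) = 6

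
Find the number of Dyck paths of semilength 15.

Total monotonic paths to (15,15): C(30,15) = 155117520.
Reflecting each bad path at its first crossing gives a bijection with paths to (14,16): C(30,16) = 145422675.
Valid Dyck paths: 155117520 - 145422675.
(Check: C(30,15) - C(30,16) = C(30,15)/16, the Catalan number C_{15}.)

Final answer: C_{15} = 9694845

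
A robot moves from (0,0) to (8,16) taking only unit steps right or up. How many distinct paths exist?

Each path has 8 right steps and 16 up steps in some order (24 steps total).
Choose which 16 of the 24 steps are up: C(24,16).

Final answer: C(24,16) = 735471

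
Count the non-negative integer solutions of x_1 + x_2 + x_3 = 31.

Stars and bars with 31 stars and 2 bars:
C(31+3-1, 3-1) = C(33,2).

Final answer: C(33,2) = 528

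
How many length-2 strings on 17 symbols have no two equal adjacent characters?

Let g(n) count such strings. g(1) = 17, and each valid string of length n-1 extends in 16 ways (any symbol but the last), so g(n) = 16 g(n-1).
Total: g(2) = 17 x 16^1.

Final answer: 17 x 16^{1} = 272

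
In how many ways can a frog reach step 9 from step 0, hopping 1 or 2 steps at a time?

Let f(n) count the ways. The last step is size 1 or 2, so f(n) = f(n-1) + f(n-2) with f(1)=1, f(2)=2.
Building up term by term: f(1)=1, f(2)=2, f(3)=3, f(4)=5, f(5)=8, f(6)=13, f(7)=21, f(8)=34, f(9)=55.

Final answer: 55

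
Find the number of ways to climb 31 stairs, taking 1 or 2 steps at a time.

Let f(n) be the number of climbs. Removing the last move (1 or 2 steps) gives f(n) = f(n-1) + f(n-2); base cases f(1)=1, f(2)=2.
Iterating the recurrence: f(1)=1, f(2)=2, f(3)=3, f(4)=5, f(5)=8, f(6)=13, f(7)=21, f(8)=34, f(9)=55, f(10)=89, f(11)=144, f(12)=233, f(13)=377, f(14)=610, f(15)=987, f(16)=1597, f(17)=2584, f(18)=4181, f(19)=6765, f(20)=10946, f(21)=17711, f(22)=28657, f(23)=46368, f(24)=75025, f(25)=121393, f(26)=196418, f(27)=317811, f(28)=514229, f(29)=832040, f(30)=1346269, f(31)=2178309.

Final answer: 2178309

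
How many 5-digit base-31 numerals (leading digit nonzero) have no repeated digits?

First digit: 30 (nonzero). Second: 30 (not first). Third: 29, etc.
Total: 30 x 30 x 29 x 28 x 27.

Final answer: 19731600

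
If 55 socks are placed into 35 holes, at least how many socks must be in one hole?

By the pigeonhole principle: ceiling(55/35).

Final answer: 2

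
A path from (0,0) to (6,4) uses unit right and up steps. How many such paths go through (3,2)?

Paths (0,0)->(3,2): C(5,2) = 10.
Paths (3,2)->(6,4): C(5,2) = 10.
By multiplication principle: 10 x 10.

Final answer: 100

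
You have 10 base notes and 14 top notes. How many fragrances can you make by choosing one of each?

By the multiplication principle: 10 x 14.

Final answer: 140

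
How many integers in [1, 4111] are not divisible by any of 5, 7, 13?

|div by 5|=822, |div by 7|=587, |div by 13|=316.
|div by 5&7|=117, |div by 5&13|=63, |div by 7&13|=45, |div by all|=9.
By inclusion-exclusion, divisible by at least one: 822+587+316-117-63-45+9 = 1509.
Not divisible by any: 4111 - 1509.

Final answer: 2602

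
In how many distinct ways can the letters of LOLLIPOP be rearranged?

Letters (I:1, L:3, O:2, P:2). Total letters: 8.
Permutations = 8!/(3! x 2! x 2!).

Final answer: 1680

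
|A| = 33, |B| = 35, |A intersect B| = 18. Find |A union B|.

|A union B| = |A| + |B| - |A intersect B| = 33 + 35 - 18.

Final answer: 50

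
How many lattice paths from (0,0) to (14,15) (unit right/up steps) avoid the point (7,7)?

Total paths to (14,15): C(29,15) = 77558760.
Paths through (7,7): C(14,7) x C(15,8) = 22084920.
Avoiding (7,7): 77558760 - 22084920.

Final answer: 55473840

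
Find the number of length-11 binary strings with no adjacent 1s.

Let a(n) count valid strings. If the last bit is 0 the prefix is any valid string of length n-1; if it is 1 the string must end in 01 with a valid prefix of length n-2. So a(n) = a(n-1) + a(n-2), a(1)=2, a(2)=3.
Building up term by term: a(1)=2, a(2)=3, a(3)=5, a(4)=8, a(5)=13, a(6)=21, a(7)=34, a(8)=55, a(9)=89, a(10)=144, a(11)=233.

Final answer: 233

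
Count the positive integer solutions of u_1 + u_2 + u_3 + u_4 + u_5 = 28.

Substitute u'_i = u_i - 1 (so u'_i >= 0). Then sum u'_i = 28 - 5 = 23.
Stars and bars: C(23+5-1, 5-1) = C(27,4).

Final answer: C(27,4) = 17550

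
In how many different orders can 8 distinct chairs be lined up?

The number of ways to arrange 8 distinct objects is 8!.

Final answer: 8! = 40320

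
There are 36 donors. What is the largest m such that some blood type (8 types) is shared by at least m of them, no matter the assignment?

There are 8 possible values for blood type (8 types). With 36 donors and 8 categories, by pigeonhole: ceiling(36/8).

Final answer: 5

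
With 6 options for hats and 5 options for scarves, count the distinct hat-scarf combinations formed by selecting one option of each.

By the multiplication principle: 6 x 5.

Final answer: 30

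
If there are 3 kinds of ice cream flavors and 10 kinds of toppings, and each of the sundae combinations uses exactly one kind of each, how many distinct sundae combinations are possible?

By the multiplication principle: 3 x 10.

Final answer: 30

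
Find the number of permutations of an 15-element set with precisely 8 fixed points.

Choose which 8 elements are fixed: C(15,8) = 6435.
Derange the remaining 7 using D(j) = (j-1)(D(j-1) + D(j-2)), D(0)=1, D(1)=0: D(2)=1, D(3)=2, D(4)=9, D(5)=44, D(6)=265, D(7)=1854.
Total: 6435 x 1854.

Final answer: C(15,8) D(7) = 11930490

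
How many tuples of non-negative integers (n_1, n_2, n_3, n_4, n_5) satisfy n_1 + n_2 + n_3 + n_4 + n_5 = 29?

Stars and bars with 29 stars and 4 bars:
C(29+5-1, 5-1) = C(33,4).

Final answer: C(33,4) = 40920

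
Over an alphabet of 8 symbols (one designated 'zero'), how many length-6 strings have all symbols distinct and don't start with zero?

First digit: 7 (nonzero). Second: 7 (not first). Third: 6, etc.
Total: 7 x 7 x 6 x 5 x 4 x 3.

Final answer: 17640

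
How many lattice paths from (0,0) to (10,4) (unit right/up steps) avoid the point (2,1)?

Total paths to (10,4): C(14,4) = 1001.
Paths through (2,1): C(3,1) x C(11,3) = 495.
Avoiding (2,1): 1001 - 495.

Final answer: 506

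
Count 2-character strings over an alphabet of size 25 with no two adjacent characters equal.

Let g(n) count such strings. g(1) = 25, and each valid string of length n-1 extends in 24 ways (any symbol but the last), so g(n) = 24 g(n-1).
Total: g(2) = 25 x 24^1.

Final answer: 25 x 24^{1} = 600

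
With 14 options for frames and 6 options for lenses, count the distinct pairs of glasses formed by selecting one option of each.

By the multiplication principle: 14 x 6.

Final answer: 84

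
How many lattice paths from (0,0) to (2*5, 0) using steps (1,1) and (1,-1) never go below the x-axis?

Total monotonic paths to (5,5): C(10,5) = 252.
By the reflection principle, paths that go above the diagonal number C(10,6) = 210.
Valid Dyck paths: 252 - 210.
(Check: C(10,5) - C(10,6) = C(10,5)/6, the Catalan number C_{5}.)

Final answer: C_{5} = 42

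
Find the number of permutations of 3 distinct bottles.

The number of ways to arrange 3 distinct objects is 3!.

Final answer: 3! = 6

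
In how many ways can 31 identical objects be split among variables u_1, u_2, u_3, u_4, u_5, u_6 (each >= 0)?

Stars and bars with 31 stars and 5 bars:
C(31+6-1, 6-1) = C(36,5).

Final answer: C(36,5) = 376992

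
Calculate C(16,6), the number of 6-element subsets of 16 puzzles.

C(16,6) = 16!/(6! x 10!).

Final answer: \binom{16}{6} = 8008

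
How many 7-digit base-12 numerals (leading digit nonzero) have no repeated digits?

The leading digit has 11 choices (anything but zero); the next has 11 (anything but the first), then 10, and so on, one fewer each time.
Total: 11 x 11 x 10 x 9 x 8 x 7 x 6.

Final answer: 3659040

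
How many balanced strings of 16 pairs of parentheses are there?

This is counted by the nth Catalan number C_n. Here n = 16 (pairs).
C_n = C(2n,n) - C(2n,n+1), so C_{16} = C(32,16) - C(32,17) = 601080390 - 565722720.

Final answer: C_{16} = 35357670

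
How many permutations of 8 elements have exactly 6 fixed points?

Choose which 6 elements are fixed: C(8,6) = 28.
Derange the remaining 2 using D(j) = (j-1)(D(j-1) + D(j-2)), D(0)=1, D(1)=0: D(2)=1.
Total: 28 x 1.

Final answer: C(8,6) D(2) = 28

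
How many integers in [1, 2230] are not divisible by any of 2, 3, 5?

|div by 2|=1115, |div by 3|=743, |div by 5|=446.
|div by 2&3|=371, |div by 2&5|=223, |div by 3&5|=148, |div by all|=74.
By inclusion-exclusion, divisible by at least one: 1115+743+446-371-223-148+74 = 1636.
Not divisible by any: 2230 - 1636.

Final answer: 594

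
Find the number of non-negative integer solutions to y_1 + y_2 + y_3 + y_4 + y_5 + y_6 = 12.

Stars and bars with 12 stars and 5 bars:
C(12+6-1, 6-1) = C(17,5).

Final answer: C(17,5) = 6188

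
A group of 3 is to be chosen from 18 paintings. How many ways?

C(18,3) = 18!/(3! x (18-3)!).

Final answer: C(18,3) = 816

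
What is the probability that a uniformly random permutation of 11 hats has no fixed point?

D(n) = (n-1)(D(n-1) + D(n-2)), D(0)=1, D(1)=0.
Building up: D(2)=1, D(3)=2, D(4)=9, D(5)=44, D(6)=265, D(7)=1854, D(8)=14833, D(9)=133496, D(10)=1334961, D(11)=14684570.
Total arrangements: 11! = 39916800.
Probability = D(11)/11! = 1468457/3991680.

Final answer: D(11)/11! = 14684570/39916800 = 0.367879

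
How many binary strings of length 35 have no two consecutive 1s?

A valid string ends in 0 (append to any length-(n-1) valid string) or in 01 (append to any length-(n-2) valid string), so a(n) = a(n-1) + a(n-2) with a(1)=2, a(2)=3.
Building up term by term: a(1)=2, a(2)=3, a(3)=5, a(4)=8, a(5)=13, a(6)=21, a(7)=34, a(8)=55, a(9)=89, a(10)=144, a(11)=233, a(12)=377, a(13)=610, a(14)=987, a(15)=1597, a(16)=2584, a(17)=4181, a(18)=6765, a(19)=10946, a(20)=17711, a(21)=28657, a(22)=46368, a(23)=75025, a(24)=121393, a(25)=196418, a(26)=317811, a(27)=514229, a(28)=832040, a(29)=1346269, a(30)=2178309, a(31)=3524578, a(32)=5702887, a(33)=9227465, a(34)=14930352, a(35)=24157817.

Final answer: 24157817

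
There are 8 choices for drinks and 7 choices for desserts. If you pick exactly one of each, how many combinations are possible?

By the multiplication principle: 8 x 7.

Final answer: 56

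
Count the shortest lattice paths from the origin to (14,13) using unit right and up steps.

Each path has 14 right steps and 13 up steps in some order (27 steps total).
Choose which 13 of the 27 steps are up: C(27,13).

Final answer: C(27,13) = 20058300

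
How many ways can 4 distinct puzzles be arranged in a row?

The number of ways to arrange 4 distinct objects is 4!.

Final answer: 4! = 24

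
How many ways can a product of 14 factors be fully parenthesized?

The structures are counted by the Catalan number C_n. Here n = 14 - 1 = 13.
C_n = C(2n,n) - C(2n,n+1), so C_{13} = C(26,13) - C(26,14) = 10400600 - 9657700.

Final answer: C_{13} = 742900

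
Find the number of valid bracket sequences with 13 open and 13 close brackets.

This is a standard Catalan-number count: the answer is C_n. Here n = 13 (pairs).
Using C_0 = 1 and C_(k+1) = C_k x 2(2k+1)/(k+2), build up term by term: C_1=1, C_2=2, C_3=5, C_4=14, C_5=42, C_6=132, C_7=429, C_8=1430, C_9=4862, C_10=16796, C_11=58786, C_12=208012, C_13=742900.

Final answer: C_{13} = 742900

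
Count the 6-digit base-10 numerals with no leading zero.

In base 10, the leading digit has 9 choices (1..9); each of the remaining 5 digits has 10 choices.
Total: 9 x 10^5.

Final answer: 900000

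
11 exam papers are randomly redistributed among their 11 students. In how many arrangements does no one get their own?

Derangements satisfy D(n) = (n-1)(D(n-1) + D(n-2)), starting from D(0)=1, D(1)=0.
D(2) = 1 x (0 + 1) = 1
D(3) = 2 x (1 + 0) = 2
D(4) = 3 x (2 + 1) = 9
D(5) = 4 x (9 + 2) = 44
D(6) = 5 x (44 + 9) = 265
D(7) = 6 x (265 + 44) = 1854
D(8) = 7 x (1854 + 265) = 14833
D(9) = 8 x (14833 + 1854) = 133496
D(10) = 9 x (133496 + 14833) = 1334961
D(11) = 10 x (D(10) + D(9)) = 10 x (1334961 + 133496)

Final answer: D(11) = 14684570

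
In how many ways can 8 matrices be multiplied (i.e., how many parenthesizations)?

The structures are counted by the Catalan number C_n. Here n = 8 - 1 = 7.
C_n = C(2n,n) - C(2n,n+1), so C_{7} = C(14,7) - C(14,8) = 3432 - 3003.

Final answer: C_{7} = 429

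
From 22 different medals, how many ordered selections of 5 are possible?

P(22,5) = 22!/(22-5)! = 22!/17!.

Final answer: P(22,5) = 3160080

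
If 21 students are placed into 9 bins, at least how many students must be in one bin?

By the pigeonhole principle: ceiling(21/9).

Final answer: 3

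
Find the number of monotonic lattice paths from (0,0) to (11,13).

Each path has 11 right steps and 13 up steps in some order (24 steps total).
Choose which 13 of the 24 steps are up: C(24,13).

Final answer: C(24,13) = 2496144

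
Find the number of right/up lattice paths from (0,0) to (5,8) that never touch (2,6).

Total paths to (5,8): C(13,8) = 1287.
Paths through (2,6): C(8,6) x C(5,2) = 280.
Avoiding (2,6): 1287 - 280.

Final answer: 1007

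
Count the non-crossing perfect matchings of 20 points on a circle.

This is a standard Catalan-number count: the answer is C_n. Here n = 20/2 = 10.
Using C_0 = 1 and C_(k+1) = C_k x 2(2k+1)/(k+2), build up term by term: C_1=1, C_2=2, C_3=5, C_4=14, C_5=42, C_6=132, C_7=429, C_8=1430, C_9=4862, C_10=16796.

Final answer: C_{10} = 16796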